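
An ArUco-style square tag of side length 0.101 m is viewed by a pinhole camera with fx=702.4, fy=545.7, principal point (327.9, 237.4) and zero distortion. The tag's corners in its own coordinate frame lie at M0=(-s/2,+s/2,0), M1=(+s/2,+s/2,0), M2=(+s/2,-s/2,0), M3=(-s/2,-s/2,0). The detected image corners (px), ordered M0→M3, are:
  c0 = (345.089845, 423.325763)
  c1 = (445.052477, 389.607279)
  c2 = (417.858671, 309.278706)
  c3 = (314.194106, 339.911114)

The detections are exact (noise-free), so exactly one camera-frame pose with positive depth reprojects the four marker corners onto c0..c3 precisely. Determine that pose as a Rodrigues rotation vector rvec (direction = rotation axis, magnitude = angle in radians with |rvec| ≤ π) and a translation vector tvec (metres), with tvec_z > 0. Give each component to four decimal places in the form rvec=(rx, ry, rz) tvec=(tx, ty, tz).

rvec=(0.1004, -0.3110, -0.2886) tvec=(0.0477, 0.1457, 0.6202)

Intrinsics K: fx=702.4, fy=545.7, cx=327.9, cy=237.4
Marker side s = 0.101 m; corners in marker frame (Z=0):
  M0 = (-0.0505, +0.0505, 0)
  M1 = (+0.0505, +0.0505, 0)
  M2 = (+0.0505, -0.0505, 0)
  M3 = (-0.0505, -0.0505, 0)
Detected image corners:
  c0 = (345.089845, 423.325763) px
  c1 = (445.052477, 389.607279) px
  c2 = (417.858671, 309.278706) px
  c3 = (314.194106, 339.911114) px
Planar DLT: solve 8×8 A·h = b for H (H[2,2]=1):
  H  [+1183.96326 +373.89878 +381.90574]
  H  [-149.57624 +893.58432 +365.62600]
  H  [+0.46280 +0.22797 +1.00000]
B = K⁻¹H; ‖b₁‖=1.612388, ‖b₂‖=1.612388; λ = 2/(‖b₁‖+‖b₂‖) = 0.620198, sign → tz>0 ⇒ λ=+0.620198
r₁ = λ·B[:,0] = (+0.91141,-0.29486,+0.28703); r₂ = λ·B[:,1] = (+0.26414,+0.95407,+0.14139)
r₃ = r₁×r₂ = (-0.31553,-0.05305,+0.94743); SVD([r₁ r₂ r₃]) → R = UVᵀ:
  R  [+0.91141 +0.26414 -0.31553]
  R  [-0.29486 +0.95407 -0.05305]
  R  [+0.28703 +0.14139 +0.94743]
t = (+0.04769, +0.14573, +0.62020) m
tr R = 2.812906; θ = arccos((tr R − 1)/2) = 0.435989 rad = 24.980°
axis k = ((R−Rᵀ)₃₂, (R−Rᵀ)₁₃, (R−Rᵀ)₂₁) / (2 sinθ) = (+0.230208, -0.713420, -0.661843)
rvec = θ·k = (+0.100368, -0.311043, -0.288556)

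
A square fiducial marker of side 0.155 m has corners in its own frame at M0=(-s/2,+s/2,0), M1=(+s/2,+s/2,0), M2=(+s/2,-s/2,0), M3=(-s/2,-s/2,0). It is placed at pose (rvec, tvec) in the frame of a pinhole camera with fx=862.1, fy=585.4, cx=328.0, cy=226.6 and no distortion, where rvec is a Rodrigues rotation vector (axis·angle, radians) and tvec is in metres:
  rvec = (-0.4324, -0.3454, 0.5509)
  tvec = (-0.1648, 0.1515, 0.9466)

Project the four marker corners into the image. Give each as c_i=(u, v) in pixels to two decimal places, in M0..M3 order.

c0=(77.56, 335.92) c1=(201.35, 387.98) c2=(267.71, 306.31) c3=(155.53, 255.66)

Intrinsics K: fx=862.1, fy=585.4, cx=328.0, cy=226.6
Marker side s = 0.155 m; corners in marker frame (Z=0):
  M0 = (-0.0775, +0.0775, 0)
  M1 = (+0.0775, +0.0775, 0)
  M2 = (+0.0775, -0.0775, 0)
  M3 = (-0.0775, -0.0775, 0)
rvec = (-0.4324, -0.3454, 0.5509), |rvec| = θ = 0.78087 rad = 44.741°
Rodrigues: sinθ=0.70390, 1−cosθ=0.28970; R = I + sinθ·[k]× + (1−cosθ)·[k]×²:
    [+0.79913 -0.42564 -0.42453]
    [+0.56755 +0.76698 +0.29937]
    [+0.19818 -0.48018 +0.85449]
t = (-0.1648, 0.1515, 0.9466) m
M0: Pc = R·M0+t = (-0.25972, +0.16696, +0.89403); u = 862.1·(-0.25972)/0.89403 + 328.0 = 77.5554, v = 585.4·(+0.16696)/0.89403 + 226.6 = 335.9208
M1: Pc = R·M1+t = (-0.13585, +0.25493, +0.92474); u = 862.1·(-0.13585)/0.92474 + 328.0 = 201.3487, v = 585.4·(+0.25493)/0.92474 + 226.6 = 387.9784
M2: Pc = R·M2+t = (-0.06988, +0.13604, +0.99917); u = 862.1·(-0.06988)/0.99917 + 328.0 = 267.7062, v = 585.4·(+0.13604)/0.99917 + 226.6 = 306.3063
M3: Pc = R·M3+t = (-0.19375, +0.04807, +0.96846); u = 862.1·(-0.19375)/0.96846 + 328.0 = 155.5315, v = 585.4·(+0.04807)/0.96846 + 226.6 = 255.6590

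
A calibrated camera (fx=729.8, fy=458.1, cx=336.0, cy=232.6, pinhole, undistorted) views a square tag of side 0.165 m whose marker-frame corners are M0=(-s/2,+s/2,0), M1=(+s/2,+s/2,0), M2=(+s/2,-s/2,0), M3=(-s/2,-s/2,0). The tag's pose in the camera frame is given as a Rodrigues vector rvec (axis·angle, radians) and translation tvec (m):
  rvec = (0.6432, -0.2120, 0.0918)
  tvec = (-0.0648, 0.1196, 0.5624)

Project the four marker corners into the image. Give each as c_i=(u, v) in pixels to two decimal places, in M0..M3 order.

c0=(141.78, 374.76) c1=(339.68, 368.72) c2=(374.35, 280.28) c3=(140.50, 280.90)

Intrinsics K: fx=729.8, fy=458.1, cx=336.0, cy=232.6
Marker side s = 0.165 m; corners in marker frame (Z=0):
  M0 = (-0.0825, +0.0825, 0)
  M1 = (+0.0825, +0.0825, 0)
  M2 = (+0.0825, -0.0825, 0)
  M3 = (-0.0825, -0.0825, 0)
rvec = (0.6432, -0.2120, 0.0918), |rvec| = θ = 0.68343 rad = 39.158°
Rodrigues: sinθ=0.63146, 1−cosθ=0.22459; R = I + sinθ·[k]× + (1−cosθ)·[k]×²:
    [+0.97434 -0.15039 -0.16749]
    [+0.01925 +0.79702 -0.60364]
    [+0.22427 +0.58493 +0.77946]
t = (-0.0648, 0.1196, 0.5624) m
M0: Pc = R·M0+t = (-0.15759, +0.18377, +0.59215); u = 729.8·(-0.15759)/0.59215 + 336.0 = 141.7789, v = 458.1·(+0.18377)/0.59215 + 232.6 = 374.7643
M1: Pc = R·M1+t = (+0.00318, +0.18694, +0.62916); u = 729.8·(+0.00318)/0.62916 + 336.0 = 339.6841, v = 458.1·(+0.18694)/0.62916 + 232.6 = 368.7157
M2: Pc = R·M2+t = (+0.02799, +0.05543, +0.53265); u = 729.8·(+0.02799)/0.53265 + 336.0 = 374.3497, v = 458.1·(+0.05543)/0.53265 + 232.6 = 280.2758
M3: Pc = R·M3+t = (-0.13278, +0.05226, +0.49564); u = 729.8·(-0.13278)/0.49564 + 336.0 = 140.4958, v = 458.1·(+0.05226)/0.49564 + 232.6 = 280.8993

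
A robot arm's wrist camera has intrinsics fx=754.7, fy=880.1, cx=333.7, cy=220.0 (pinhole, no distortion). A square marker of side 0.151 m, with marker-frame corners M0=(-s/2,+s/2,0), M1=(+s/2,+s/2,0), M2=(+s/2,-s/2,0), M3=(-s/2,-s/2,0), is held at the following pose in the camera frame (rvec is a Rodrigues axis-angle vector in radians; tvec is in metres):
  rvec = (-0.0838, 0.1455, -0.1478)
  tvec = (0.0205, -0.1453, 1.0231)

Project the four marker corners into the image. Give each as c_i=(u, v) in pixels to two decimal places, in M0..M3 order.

c0=(302.25, 169.10) c1=(412.50, 147.87) c2=(395.70, 20.43) c3=(287.29, 43.92)

Intrinsics K: fx=754.7, fy=880.1, cx=333.7, cy=220.0
Marker side s = 0.151 m; corners in marker frame (Z=0):
  M0 = (-0.0755, +0.0755, 0)
  M1 = (+0.0755, +0.0755, 0)
  M2 = (+0.0755, -0.0755, 0)
  M3 = (-0.0755, -0.0755, 0)
rvec = (-0.0838, 0.1455, -0.1478), |rvec| = θ = 0.22369 rad = 12.817°
Rodrigues: sinθ=0.22183, 1−cosθ=0.02491; R = I + sinθ·[k]× + (1−cosθ)·[k]×²:
    [+0.97858 +0.14050 +0.15046]
    [-0.15264 +0.98563 +0.07240]
    [-0.13812 -0.09381 +0.98596]
t = (0.0205, -0.1453, 1.0231) m
M0: Pc = R·M0+t = (-0.04278, -0.05936, +1.02645); u = 754.7·(-0.04278)/1.02645 + 333.7 = 302.2493, v = 880.1·(-0.05936)/1.02645 + 220.0 = 169.1026
M1: Pc = R·M1+t = (+0.10499, -0.08241, +1.00559); u = 754.7·(+0.10499)/1.00559 + 333.7 = 412.4960, v = 880.1·(-0.08241)/1.00559 + 220.0 = 147.8744
M2: Pc = R·M2+t = (+0.08378, -0.23124, +1.01975); u = 754.7·(+0.08378)/1.01975 + 333.7 = 395.7004, v = 880.1·(-0.23124)/1.01975 + 220.0 = 20.4288
M3: Pc = R·M3+t = (-0.06399, -0.20819, +1.04061); u = 754.7·(-0.06399)/1.04061 + 333.7 = 287.2910, v = 880.1·(-0.20819)/1.04061 + 220.0 = 43.9223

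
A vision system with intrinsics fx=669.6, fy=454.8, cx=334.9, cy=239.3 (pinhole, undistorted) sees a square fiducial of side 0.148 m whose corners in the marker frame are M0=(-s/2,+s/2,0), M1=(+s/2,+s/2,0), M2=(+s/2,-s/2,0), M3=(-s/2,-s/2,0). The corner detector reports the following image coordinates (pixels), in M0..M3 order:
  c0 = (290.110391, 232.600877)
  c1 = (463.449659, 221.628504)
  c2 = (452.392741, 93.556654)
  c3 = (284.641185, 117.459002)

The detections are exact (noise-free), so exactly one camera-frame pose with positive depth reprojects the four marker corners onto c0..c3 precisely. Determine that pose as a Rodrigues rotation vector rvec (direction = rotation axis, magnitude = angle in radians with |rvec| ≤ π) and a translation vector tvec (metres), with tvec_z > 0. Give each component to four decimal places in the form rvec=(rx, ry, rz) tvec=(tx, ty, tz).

rvec=(-0.0911, 0.4202, -0.0595) tvec=(0.0268, -0.0876, 0.5429)

Intrinsics K: fx=669.6, fy=454.8, cx=334.9, cy=239.3
Marker side s = 0.148 m; corners in marker frame (Z=0):
  M0 = (-0.0740, +0.0740, 0)
  M1 = (+0.0740, +0.0740, 0)
  M2 = (+0.0740, -0.0740, 0)
  M3 = (-0.0740, -0.0740, 0)
Detected image corners:
  c0 = (290.110391, 232.600877) px
  c1 = (463.449659, 221.628504) px
  c2 = (452.392741, 93.556654) px
  c3 = (284.641185, 117.459002) px
Planar DLT: solve 8×8 A·h = b for H (H[2,2]=1):
  H  [+874.45679 -14.25413 +367.89085]
  H  [-242.31863 +788.44540 +165.95825]
  H  [-0.74499 -0.18528 +1.00000]
B = K⁻¹H; ‖b₁‖=1.841832, ‖b₂‖=1.841832; λ = 2/(‖b₁‖+‖b₂‖) = 0.542938, sign → tz>0 ⇒ λ=+0.542938
r₁ = λ·B[:,0] = (+0.91134,-0.07645,-0.40448); r₂ = λ·B[:,1] = (+0.03876,+0.99417,-0.10060)
r₃ = r₁×r₂ = (+0.40982,+0.07600,+0.90900); SVD([r₁ r₂ r₃]) → R = UVᵀ:
  R  [+0.91134 +0.03876 +0.40982]
  R  [-0.07645 +0.99417 +0.07600]
  R  [-0.40448 -0.10060 +0.90900]
t = (+0.02675, -0.08755, +0.54294) m
tr R = 2.814514; θ = arccos((tr R − 1)/2) = 0.434081 rad = 24.871°
axis k = ((R−Rᵀ)₃₂, (R−Rᵀ)₁₃, (R−Rᵀ)₂₁) / (2 sinθ) = (-0.209948, +0.968071, -0.136967)
rvec = θ·k = (-0.091134, +0.420221, -0.059455)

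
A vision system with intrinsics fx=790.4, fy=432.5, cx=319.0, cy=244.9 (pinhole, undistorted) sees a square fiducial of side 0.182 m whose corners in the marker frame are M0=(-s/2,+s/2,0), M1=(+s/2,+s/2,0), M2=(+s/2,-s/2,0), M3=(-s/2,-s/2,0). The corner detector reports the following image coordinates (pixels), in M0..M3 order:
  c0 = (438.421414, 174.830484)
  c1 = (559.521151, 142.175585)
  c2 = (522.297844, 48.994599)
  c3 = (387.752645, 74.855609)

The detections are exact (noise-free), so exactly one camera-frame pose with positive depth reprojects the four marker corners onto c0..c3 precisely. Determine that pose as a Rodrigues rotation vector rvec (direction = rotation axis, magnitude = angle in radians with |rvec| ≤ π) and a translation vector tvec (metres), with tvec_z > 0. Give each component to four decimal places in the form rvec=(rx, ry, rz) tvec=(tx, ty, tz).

rvec=(0.2497, -0.4996, -0.4025) tvec=(0.1661, -0.2507, 0.8115)

Intrinsics K: fx=790.4, fy=432.5, cx=319.0, cy=244.9
Marker side s = 0.182 m; corners in marker frame (Z=0):
  M0 = (-0.0910, +0.0910, 0)
  M1 = (+0.0910, +0.0910, 0)
  M2 = (+0.0910, -0.0910, 0)
  M3 = (-0.0910, -0.0910, 0)
Detected image corners:
  c0 = (438.421414, 174.830484) px
  c1 = (559.521151, 142.175585) px
  c2 = (522.297844, 48.994599) px
  c3 = (387.752645, 74.855609) px
Planar DLT: solve 8×8 A·h = b for H (H[2,2]=1):
  H  [+943.58285 +432.02472 +480.76242]
  H  [-105.38424 +574.21013 +111.30825]
  H  [+0.50863 +0.40309 +1.00000]
B = K⁻¹H; ‖b₁‖=1.232299, ‖b₂‖=1.232299; λ = 2/(‖b₁‖+‖b₂‖) = 0.811491, sign → tz>0 ⇒ λ=+0.811491
r₁ = λ·B[:,0] = (+0.80218,-0.43145,+0.41275); r₂ = λ·B[:,1] = (+0.31154,+0.89216,+0.32710)
r₃ = r₁×r₂ = (-0.50937,-0.13381,+0.85008); SVD([r₁ r₂ r₃]) → R = UVᵀ:
  R  [+0.80218 +0.31154 -0.50937]
  R  [-0.43145 +0.89216 -0.13381]
  R  [+0.41275 +0.32710 +0.85008]
t = (+0.16608, -0.25066, +0.81149) m
tr R = 2.544421; θ = arccos((tr R − 1)/2) = 0.688484 rad = 39.447°
axis k = ((R−Rᵀ)₃₂, (R−Rᵀ)₁₃, (R−Rᵀ)₂₁) / (2 sinθ) = (+0.362713, -0.725657, -0.584689)
rvec = θ·k = (+0.249722, -0.499603, -0.402549)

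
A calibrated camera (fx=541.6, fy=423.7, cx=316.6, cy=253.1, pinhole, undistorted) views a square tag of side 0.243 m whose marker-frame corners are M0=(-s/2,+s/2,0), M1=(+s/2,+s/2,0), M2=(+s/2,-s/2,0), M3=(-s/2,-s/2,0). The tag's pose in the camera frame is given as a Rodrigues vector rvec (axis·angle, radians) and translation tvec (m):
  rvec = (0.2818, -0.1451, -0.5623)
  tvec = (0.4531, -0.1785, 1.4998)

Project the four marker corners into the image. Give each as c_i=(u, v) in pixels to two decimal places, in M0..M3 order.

c0=(462.74, 249.18) c1=(532.76, 212.95) c2=(498.41, 154.29) c3=(424.52, 191.78)

Intrinsics K: fx=541.6, fy=423.7, cx=316.6, cy=253.1
Marker side s = 0.243 m; corners in marker frame (Z=0):
  M0 = (-0.1215, +0.1215, 0)
  M1 = (+0.1215, +0.1215, 0)
  M2 = (+0.1215, -0.1215, 0)
  M3 = (-0.1215, -0.1215, 0)
rvec = (0.2818, -0.1451, -0.5623), |rvec| = θ = 0.64548 rad = 36.983°
Rodrigues: sinθ=0.60158, 1−cosθ=0.20119; R = I + sinθ·[k]× + (1−cosθ)·[k]×²:
    [+0.83716 +0.50431 -0.21175]
    [-0.54380 +0.80898 -0.22324]
    [+0.05872 +0.30203 +0.95149]
t = (0.4531, -0.1785, 1.4998) m
M0: Pc = R·M0+t = (+0.41266, -0.01414, +1.52936); u = 541.6·(+0.41266)/1.52936 + 316.6 = 462.7370, v = 423.7·(-0.01414)/1.52936 + 253.1 = 249.1834
M1: Pc = R·M1+t = (+0.61609, -0.14628, +1.54363); u = 541.6·(+0.61609)/1.54363 + 316.6 = 532.7615, v = 423.7·(-0.14628)/1.54363 + 253.1 = 212.9483
M2: Pc = R·M2+t = (+0.49354, -0.34286, +1.47024); u = 541.6·(+0.49354)/1.47024 + 316.6 = 498.4084, v = 423.7·(-0.34286)/1.47024 + 253.1 = 154.2922
M3: Pc = R·M3+t = (+0.29011, -0.21072, +1.45597); u = 541.6·(+0.29011)/1.45597 + 316.6 = 424.5174, v = 423.7·(-0.21072)/1.45597 + 253.1 = 191.7790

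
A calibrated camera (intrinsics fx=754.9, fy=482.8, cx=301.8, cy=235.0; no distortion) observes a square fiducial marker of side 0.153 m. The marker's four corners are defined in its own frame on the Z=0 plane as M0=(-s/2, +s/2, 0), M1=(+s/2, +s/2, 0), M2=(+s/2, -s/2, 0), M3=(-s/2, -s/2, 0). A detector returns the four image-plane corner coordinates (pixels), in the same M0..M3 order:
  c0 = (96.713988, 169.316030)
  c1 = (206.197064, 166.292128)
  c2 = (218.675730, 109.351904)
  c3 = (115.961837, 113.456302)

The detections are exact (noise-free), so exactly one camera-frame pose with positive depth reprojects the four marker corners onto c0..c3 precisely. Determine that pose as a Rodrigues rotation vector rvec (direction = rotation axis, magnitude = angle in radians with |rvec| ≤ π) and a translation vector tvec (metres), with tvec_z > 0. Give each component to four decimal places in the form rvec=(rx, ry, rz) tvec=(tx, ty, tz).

Intrinsics K: fx=754.9, fy=482.8, cx=301.8, cy=235.0
Marker side s = 0.153 m; corners in marker frame (Z=0):
  M0 = (-0.0765, +0.0765, 0)
  M1 = (+0.0765, +0.0765, 0)
  M2 = (+0.0765, -0.0765, 0)
  M3 = (-0.0765, -0.0765, 0)
Detected image corners:
  c0 = (96.713988, 169.316030) px
  c1 = (206.197064, 166.292128) px
  c2 = (218.675730, 109.351904) px
  c3 = (115.961837, 113.456302) px
Planar DLT: solve 8×8 A·h = b for H (H[2,2]=1):
  H  [+668.32165 -174.05112 +159.03310]
  H  [-44.77497 +307.17733 +138.67600]
  H  [-0.15301 -0.43988 +1.00000]
B = K⁻¹H; ‖b₁‖=0.958946, ‖b₂‖=0.958946; λ = 2/(‖b₁‖+‖b₂‖) = 1.042812, sign → tz>0 ⇒ λ=+1.042812
r₁ = λ·B[:,0] = (+0.98700,-0.01904,-0.15956); r₂ = λ·B[:,1] = (-0.05705,+0.88675,-0.45871)
r₃ = r₁×r₂ = (+0.15023,+0.46185,+0.87414); SVD([r₁ r₂ r₃]) → R = UVᵀ:
  R  [+0.98700 -0.05705 +0.15023]
  R  [-0.01904 +0.88675 +0.46185]
  R  [-0.15956 -0.45871 +0.87414]
t = (-0.19722, -0.20805, +1.04281) m
tr R = 2.747901; θ = arccos((tr R − 1)/2) = 0.507524 rad = 29.079°
axis k = ((R−Rᵀ)₃₂, (R−Rᵀ)₁₃, (R−Rᵀ)₂₁) / (2 sinθ) = (-0.947047, +0.318705, +0.039095)
rvec = θ·k = (-0.480650, +0.161750, +0.019842)

rvec=(-0.4806, 0.1618, 0.0198) tvec=(-0.1972, -0.2081, 1.0428)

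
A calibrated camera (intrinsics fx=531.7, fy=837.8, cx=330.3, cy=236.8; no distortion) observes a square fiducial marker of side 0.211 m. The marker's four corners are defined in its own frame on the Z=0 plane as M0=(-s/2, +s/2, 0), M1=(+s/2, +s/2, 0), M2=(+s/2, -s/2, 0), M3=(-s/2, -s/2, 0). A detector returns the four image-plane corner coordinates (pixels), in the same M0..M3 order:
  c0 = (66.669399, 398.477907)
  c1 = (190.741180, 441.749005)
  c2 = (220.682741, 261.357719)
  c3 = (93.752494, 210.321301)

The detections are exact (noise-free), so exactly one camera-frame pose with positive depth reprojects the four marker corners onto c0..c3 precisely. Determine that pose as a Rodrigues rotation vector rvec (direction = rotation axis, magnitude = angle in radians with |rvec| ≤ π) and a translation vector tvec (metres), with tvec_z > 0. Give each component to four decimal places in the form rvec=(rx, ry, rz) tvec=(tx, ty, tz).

rvec=(0.1505, -0.1287, 0.2705) tvec=(-0.3158, 0.0999, 0.9005)

Intrinsics K: fx=531.7, fy=837.8, cx=330.3, cy=236.8
Marker side s = 0.211 m; corners in marker frame (Z=0):
  M0 = (-0.1055, +0.1055, 0)
  M1 = (+0.1055, +0.1055, 0)
  M2 = (+0.1055, -0.1055, 0)
  M3 = (-0.1055, -0.1055, 0)
Detected image corners:
  c0 = (66.669399, 398.477907) px
  c1 = (190.741180, 441.749005) px
  c2 = (220.682741, 261.357719) px
  c3 = (93.752494, 210.321301) px
Planar DLT: solve 8×8 A·h = b for H (H[2,2]=1):
  H  [+617.93910 -114.53137 +143.82023]
  H  [+276.53800 +920.54260 +329.78947]
  H  [+0.16264 +0.14489 +1.00000]
B = K⁻¹H; ‖b₁‖=1.110510, ‖b₂‖=1.110510; λ = 2/(‖b₁‖+‖b₂‖) = 0.900487, sign → tz>0 ⇒ λ=+0.900487
r₁ = λ·B[:,0] = (+0.95556,+0.25584,+0.14645); r₂ = λ·B[:,1] = (-0.27502,+0.95254,+0.13048)
r₃ = r₁×r₂ = (-0.10612,-0.16496,+0.98057); SVD([r₁ r₂ r₃]) → R = UVᵀ:
  R  [+0.95556 -0.27502 -0.10612]
  R  [+0.25584 +0.95254 -0.16496]
  R  [+0.14645 +0.13048 +0.98057]
t = (-0.31582, +0.09995, +0.90049) m
tr R = 2.888680; θ = arccos((tr R − 1)/2) = 0.335214 rad = 19.206°
axis k = ((R−Rᵀ)₃₂, (R−Rᵀ)₁₃, (R−Rᵀ)₂₁) / (2 sinθ) = (+0.449025, -0.383891, +0.806848)
rvec = θ·k = (+0.150519, -0.128686, +0.270466)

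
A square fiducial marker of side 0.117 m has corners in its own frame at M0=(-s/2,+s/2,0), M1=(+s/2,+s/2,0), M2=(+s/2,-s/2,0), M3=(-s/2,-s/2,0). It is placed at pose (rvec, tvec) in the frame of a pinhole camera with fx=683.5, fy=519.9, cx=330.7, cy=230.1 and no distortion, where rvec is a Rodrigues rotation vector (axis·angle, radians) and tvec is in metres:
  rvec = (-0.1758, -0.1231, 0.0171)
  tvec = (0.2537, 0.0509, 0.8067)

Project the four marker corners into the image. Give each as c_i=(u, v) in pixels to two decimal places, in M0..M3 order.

c0=(499.79, 300.49) c1=(595.59, 301.35) c2=(589.59, 226.90) c3=(496.12, 224.76)

Intrinsics K: fx=683.5, fy=519.9, cx=330.7, cy=230.1
Marker side s = 0.117 m; corners in marker frame (Z=0):
  M0 = (-0.0585, +0.0585, 0)
  M1 = (+0.0585, +0.0585, 0)
  M2 = (+0.0585, -0.0585, 0)
  M3 = (-0.0585, -0.0585, 0)
rvec = (-0.1758, -0.1231, 0.0171), |rvec| = θ = 0.21529 rad = 12.335°
Rodrigues: sinθ=0.21363, 1−cosθ=0.02309; R = I + sinθ·[k]× + (1−cosθ)·[k]×²:
    [+0.99231 -0.00619 -0.12365]
    [+0.02775 +0.98446 +0.17340]
    [+0.12065 -0.17549 +0.97706]
t = (0.2537, 0.0509, 0.8067) m
M0: Pc = R·M0+t = (+0.19529, +0.10687, +0.78938); u = 683.5·(+0.19529)/0.78938 + 330.7 = 499.7949, v = 519.9·(+0.10687)/0.78938 + 230.1 = 300.4855
M1: Pc = R·M1+t = (+0.31139, +0.11011, +0.80349); u = 683.5·(+0.31139)/0.80349 + 330.7 = 595.5858, v = 519.9·(+0.11011)/0.80349 + 230.1 = 301.3495
M2: Pc = R·M2+t = (+0.31211, -0.00507, +0.82402); u = 683.5·(+0.31211)/0.82402 + 330.7 = 589.5862, v = 519.9·(-0.00507)/0.82402 + 230.1 = 226.9026
M3: Pc = R·M3+t = (+0.19601, -0.00831, +0.80991); u = 683.5·(+0.19601)/0.80991 + 330.7 = 496.1191, v = 519.9·(-0.00831)/0.80991 + 230.1 = 224.7629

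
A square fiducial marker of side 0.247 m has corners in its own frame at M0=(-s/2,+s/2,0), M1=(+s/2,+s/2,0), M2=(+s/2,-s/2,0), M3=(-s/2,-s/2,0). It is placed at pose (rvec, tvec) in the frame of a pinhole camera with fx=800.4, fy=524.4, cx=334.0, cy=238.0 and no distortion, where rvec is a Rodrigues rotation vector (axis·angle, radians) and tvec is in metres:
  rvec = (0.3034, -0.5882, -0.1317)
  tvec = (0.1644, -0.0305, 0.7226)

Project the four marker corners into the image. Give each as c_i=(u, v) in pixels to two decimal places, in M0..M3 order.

Intrinsics K: fx=800.4, fy=524.4, cx=334.0, cy=238.0
Marker side s = 0.247 m; corners in marker frame (Z=0):
  M0 = (-0.1235, +0.1235, 0)
  M1 = (+0.1235, +0.1235, 0)
  M2 = (+0.1235, -0.1235, 0)
  M3 = (-0.1235, -0.1235, 0)
rvec = (0.3034, -0.5882, -0.1317), |rvec| = θ = 0.67482 rad = 38.664°
Rodrigues: sinθ=0.62475, 1−cosθ=0.21918; R = I + sinθ·[k]× + (1−cosθ)·[k]×²:
    [+0.82513 +0.03603 -0.56380]
    [-0.20782 +0.94735 -0.24361]
    [+0.52533 +0.31818 +0.78917]
t = (0.1644, -0.0305, 0.7226) m
M0: Pc = R·M0+t = (+0.06695, +0.11216, +0.69702); u = 800.4·(+0.06695)/0.69702 + 334.0 = 410.8768, v = 524.4·(+0.11216)/0.69702 + 238.0 = 322.3862
M1: Pc = R·M1+t = (+0.27075, +0.06083, +0.82677); u = 800.4·(+0.27075)/0.82677 + 334.0 = 596.1168, v = 524.4·(+0.06083)/0.82677 + 238.0 = 276.5834
M2: Pc = R·M2+t = (+0.26185, -0.17316, +0.74818); u = 800.4·(+0.26185)/0.74818 + 334.0 = 614.1280, v = 524.4·(-0.17316)/0.74818 + 238.0 = 116.6301
M3: Pc = R·M3+t = (+0.05805, -0.12183, +0.61843); u = 800.4·(+0.05805)/0.61843 + 334.0 = 409.1267, v = 524.4·(-0.12183)/0.61843 + 238.0 = 134.6925

c0=(410.88, 322.39) c1=(596.12, 276.58) c2=(614.13, 116.63) c3=(409.13, 134.69)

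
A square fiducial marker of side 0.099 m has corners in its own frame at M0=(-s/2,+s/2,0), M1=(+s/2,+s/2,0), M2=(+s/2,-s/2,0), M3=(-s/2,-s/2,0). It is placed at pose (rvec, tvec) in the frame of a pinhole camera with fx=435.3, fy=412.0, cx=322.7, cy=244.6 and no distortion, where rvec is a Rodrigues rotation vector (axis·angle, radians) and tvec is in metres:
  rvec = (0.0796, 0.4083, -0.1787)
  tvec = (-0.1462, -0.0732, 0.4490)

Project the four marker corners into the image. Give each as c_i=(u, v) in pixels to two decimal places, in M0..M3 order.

Intrinsics K: fx=435.3, fy=412.0, cx=322.7, cy=244.6
Marker side s = 0.099 m; corners in marker frame (Z=0):
  M0 = (-0.0495, +0.0495, 0)
  M1 = (+0.0495, +0.0495, 0)
  M2 = (+0.0495, -0.0495, 0)
  M3 = (-0.0495, -0.0495, 0)
rvec = (0.0796, 0.4083, -0.1787), |rvec| = θ = 0.45275 rad = 25.940°
Rodrigues: sinθ=0.43744, 1−cosθ=0.10075; R = I + sinθ·[k]× + (1−cosθ)·[k]×²:
    [+0.90236 +0.18863 +0.38750]
    [-0.15668 +0.98119 -0.11277]
    [-0.40149 +0.04105 +0.91495]
t = (-0.1462, -0.0732, 0.4490) m
M0: Pc = R·M0+t = (-0.18153, -0.01688, +0.47091); u = 435.3·(-0.18153)/0.47091 + 322.7 = 154.8958, v = 412.0·(-0.01688)/0.47091 + 244.6 = 229.8356
M1: Pc = R·M1+t = (-0.09220, -0.03239, +0.43116); u = 435.3·(-0.09220)/0.43116 + 322.7 = 229.6186, v = 412.0·(-0.03239)/0.43116 + 244.6 = 213.6522
M2: Pc = R·M2+t = (-0.11087, -0.12952, +0.42709); u = 435.3·(-0.11087)/0.42709 + 322.7 = 209.6997, v = 412.0·(-0.12952)/0.42709 + 244.6 = 119.6531
M3: Pc = R·M3+t = (-0.20020, -0.11401, +0.46684); u = 435.3·(-0.20020)/0.46684 + 322.7 = 136.0223, v = 412.0·(-0.11401)/0.46684 + 244.6 = 143.9805

c0=(154.90, 229.84) c1=(229.62, 213.65) c2=(209.70, 119.65) c3=(136.02, 143.98)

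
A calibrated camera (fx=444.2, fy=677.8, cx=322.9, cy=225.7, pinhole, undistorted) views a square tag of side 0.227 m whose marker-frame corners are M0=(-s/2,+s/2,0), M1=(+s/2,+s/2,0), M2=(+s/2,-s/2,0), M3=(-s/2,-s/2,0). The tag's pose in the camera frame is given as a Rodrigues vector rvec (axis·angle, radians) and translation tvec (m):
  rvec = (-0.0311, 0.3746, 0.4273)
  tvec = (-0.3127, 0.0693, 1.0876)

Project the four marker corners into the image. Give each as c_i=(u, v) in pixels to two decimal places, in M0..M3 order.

Intrinsics K: fx=444.2, fy=677.8, cx=322.9, cy=225.7
Marker side s = 0.227 m; corners in marker frame (Z=0):
  M0 = (-0.1135, +0.1135, 0)
  M1 = (+0.1135, +0.1135, 0)
  M2 = (+0.1135, -0.1135, 0)
  M3 = (-0.1135, -0.1135, 0)
rvec = (-0.0311, 0.3746, 0.4273), |rvec| = θ = 0.56910 rad = 32.607°
Rodrigues: sinθ=0.53888, 1−cosθ=0.15762; R = I + sinθ·[k]× + (1−cosθ)·[k]×²:
    [+0.84286 -0.41027 +0.34824]
    [+0.39894 +0.91067 +0.10734]
    [-0.36117 +0.04845 +0.93124]
t = (-0.3127, 0.0693, 1.0876) m
M0: Pc = R·M0+t = (-0.45493, +0.12738, +1.13409); u = 444.2·(-0.45493)/1.13409 + 322.9 = 144.7133, v = 677.8·(+0.12738)/1.13409 + 225.7 = 301.8312
M1: Pc = R·M1+t = (-0.26360, +0.21794, +1.05211); u = 444.2·(-0.26360)/1.05211 + 322.9 = 211.6070, v = 677.8·(+0.21794)/1.05211 + 225.7 = 366.1043
M2: Pc = R·M2+t = (-0.17047, +0.01122, +1.04111); u = 444.2·(-0.17047)/1.04111 + 322.9 = 250.1673, v = 677.8·(+0.01122)/1.04111 + 225.7 = 233.0031
M3: Pc = R·M3+t = (-0.36180, -0.07934, +1.12309); u = 444.2·(-0.36180)/1.12309 + 322.9 = 179.8037, v = 677.8·(-0.07934)/1.12309 + 225.7 = 177.8170

c0=(144.71, 301.83) c1=(211.61, 366.10) c2=(250.17, 233.00) c3=(179.80, 177.82)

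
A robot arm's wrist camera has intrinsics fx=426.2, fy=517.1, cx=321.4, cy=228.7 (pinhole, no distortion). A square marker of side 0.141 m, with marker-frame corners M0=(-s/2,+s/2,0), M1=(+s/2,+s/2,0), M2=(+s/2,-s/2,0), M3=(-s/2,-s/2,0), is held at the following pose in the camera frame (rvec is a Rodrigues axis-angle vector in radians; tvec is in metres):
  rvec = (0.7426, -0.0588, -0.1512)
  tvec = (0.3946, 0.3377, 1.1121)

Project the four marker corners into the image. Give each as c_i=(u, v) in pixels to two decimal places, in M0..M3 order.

Intrinsics K: fx=426.2, fy=517.1, cx=321.4, cy=228.7
Marker side s = 0.141 m; corners in marker frame (Z=0):
  M0 = (-0.0705, +0.0705, 0)
  M1 = (+0.0705, +0.0705, 0)
  M2 = (+0.0705, -0.0705, 0)
  M3 = (-0.0705, -0.0705, 0)
rvec = (0.7426, -0.0588, -0.1512), |rvec| = θ = 0.76011 rad = 43.551°
Rodrigues: sinθ=0.68900, 1−cosθ=0.27524; R = I + sinθ·[k]× + (1−cosθ)·[k]×²:
    [+0.98746 +0.11625 -0.10679]
    [-0.15786 +0.72640 -0.66889]
    [-0.00019 +0.67736 +0.73565]
t = (0.3946, 0.3377, 1.1121) m
M0: Pc = R·M0+t = (+0.33318, +0.40004, +1.15987); u = 426.2·(+0.33318)/1.15987 + 321.4 = 443.8288, v = 517.1·(+0.40004)/1.15987 + 228.7 = 407.0487
M1: Pc = R·M1+t = (+0.47241, +0.37778, +1.15984); u = 426.2·(+0.47241)/1.15984 + 321.4 = 494.9945, v = 517.1·(+0.37778)/1.15984 + 228.7 = 397.1295
M2: Pc = R·M2+t = (+0.45602, +0.27536, +1.06433); u = 426.2·(+0.45602)/1.06433 + 321.4 = 504.0082, v = 517.1·(+0.27536)/1.06433 + 228.7 = 362.4819
M3: Pc = R·M3+t = (+0.31679, +0.29762, +1.06436); u = 426.2·(+0.31679)/1.06436 + 321.4 = 448.2510, v = 517.1·(+0.29762)/1.06436 + 228.7 = 373.2921

c0=(443.83, 407.05) c1=(494.99, 397.13) c2=(504.01, 362.48) c3=(448.25, 373.29)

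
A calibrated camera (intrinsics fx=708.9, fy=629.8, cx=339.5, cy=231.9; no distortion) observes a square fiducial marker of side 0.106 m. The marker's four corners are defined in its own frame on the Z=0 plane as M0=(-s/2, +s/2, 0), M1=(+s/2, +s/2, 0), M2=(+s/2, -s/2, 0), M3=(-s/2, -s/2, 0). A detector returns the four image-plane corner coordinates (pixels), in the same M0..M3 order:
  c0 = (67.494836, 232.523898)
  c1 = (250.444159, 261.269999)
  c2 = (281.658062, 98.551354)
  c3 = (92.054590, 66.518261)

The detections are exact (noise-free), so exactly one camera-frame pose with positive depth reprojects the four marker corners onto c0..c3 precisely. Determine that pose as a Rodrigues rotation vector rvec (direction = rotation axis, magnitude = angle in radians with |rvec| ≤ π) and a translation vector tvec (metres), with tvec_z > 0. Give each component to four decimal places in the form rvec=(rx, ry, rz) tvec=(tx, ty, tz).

rvec=(0.1473, -0.0364, 0.1816) tvec=(-0.0941, -0.0418, 0.4013)

Intrinsics K: fx=708.9, fy=629.8, cx=339.5, cy=231.9
Marker side s = 0.106 m; corners in marker frame (Z=0):
  M0 = (-0.0530, +0.0530, 0)
  M1 = (+0.0530, +0.0530, 0)
  M2 = (+0.0530, -0.0530, 0)
  M3 = (-0.0530, -0.0530, 0)
Detected image corners:
  c0 = (67.494836, 232.523898) px
  c1 = (250.444159, 261.269999) px
  c2 = (281.658062, 98.551354) px
  c3 = (92.054590, 66.518261) px
Planar DLT: solve 8×8 A·h = b for H (H[2,2]=1):
  H  [+1777.99333 -201.83354 +173.25720]
  H  [+306.65446 +1609.02621 +166.36290]
  H  [+0.12295 +0.35541 +1.00000]
B = K⁻¹H; ‖b₁‖=2.491752, ‖b₂‖=2.491752; λ = 2/(‖b₁‖+‖b₂‖) = 0.401324, sign → tz>0 ⇒ λ=+0.401324
r₁ = λ·B[:,0] = (+0.98293,+0.17724,+0.04934); r₂ = λ·B[:,1] = (-0.18257,+0.97279,+0.14263)
r₃ = r₁×r₂ = (-0.02272,-0.14921,+0.98854); SVD([r₁ r₂ r₃]) → R = UVᵀ:
  R  [+0.98293 -0.18257 -0.02272]
  R  [+0.17724 +0.97279 -0.14921]
  R  [+0.04934 +0.14263 +0.98854]
t = (-0.09411, -0.04176, +0.40132) m
tr R = 2.944267; θ = arccos((tr R − 1)/2) = 0.236631 rad = 13.558°
axis k = ((R−Rᵀ)₃₂, (R−Rᵀ)₁₃, (R−Rᵀ)₂₁) / (2 sinθ) = (+0.622450, -0.153703, +0.767419)
rvec = θ·k = (+0.147291, -0.036371, +0.181595)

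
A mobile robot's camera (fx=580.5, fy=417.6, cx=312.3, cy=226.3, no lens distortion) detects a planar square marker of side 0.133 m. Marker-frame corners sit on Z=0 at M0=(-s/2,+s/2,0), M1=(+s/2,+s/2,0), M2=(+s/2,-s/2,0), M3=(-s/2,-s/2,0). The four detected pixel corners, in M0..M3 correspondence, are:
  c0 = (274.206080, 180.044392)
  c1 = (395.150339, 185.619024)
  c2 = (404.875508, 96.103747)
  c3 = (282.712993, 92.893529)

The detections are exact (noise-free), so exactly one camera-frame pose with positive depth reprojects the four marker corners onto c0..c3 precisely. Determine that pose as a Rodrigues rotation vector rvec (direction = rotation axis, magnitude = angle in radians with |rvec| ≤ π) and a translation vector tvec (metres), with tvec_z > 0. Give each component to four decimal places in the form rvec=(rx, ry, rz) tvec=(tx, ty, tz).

rvec=(0.0332, 0.1308, 0.0752) tvec=(0.0284, -0.1324, 0.6318)

Intrinsics K: fx=580.5, fy=417.6, cx=312.3, cy=226.3
Marker side s = 0.133 m; corners in marker frame (Z=0):
  M0 = (-0.0665, +0.0665, 0)
  M1 = (+0.0665, +0.0665, 0)
  M2 = (+0.0665, -0.0665, 0)
  M3 = (-0.0665, -0.0665, 0)
Detected image corners:
  c0 = (274.206080, 180.044392) px
  c1 = (395.150339, 185.619024) px
  c2 = (404.875508, 96.103747) px
  c3 = (282.712993, 92.893529) px
Planar DLT: solve 8×8 A·h = b for H (H[2,2]=1):
  H  [+844.63089 -48.11204 +338.39256]
  H  [+4.74008 +672.36302 +138.81168]
  H  [-0.20424 +0.06004 +1.00000]
B = K⁻¹H; ‖b₁‖=1.582867, ‖b₂‖=1.582867; λ = 2/(‖b₁‖+‖b₂‖) = 0.631765, sign → tz>0 ⇒ λ=+0.631765
r₁ = λ·B[:,0] = (+0.98864,+0.07709,-0.12903); r₂ = λ·B[:,1] = (-0.07277,+0.99663,+0.03793)
r₃ = r₁×r₂ = (+0.13152,-0.02811,+0.99091); SVD([r₁ r₂ r₃]) → R = UVᵀ:
  R  [+0.98864 -0.07277 +0.13152]
  R  [+0.07709 +0.99663 -0.02811]
  R  [-0.12903 +0.03793 +0.99091]
t = (+0.02840, -0.13236, +0.63176) m
tr R = 2.976181; θ = arccos((tr R − 1)/2) = 0.154487 rad = 8.851°
axis k = ((R−Rᵀ)₃₂, (R−Rᵀ)₁₃, (R−Rᵀ)₂₁) / (2 sinθ) = (+0.214595, +0.846650, +0.486963)
rvec = θ·k = (+0.033152, +0.130797, +0.075230)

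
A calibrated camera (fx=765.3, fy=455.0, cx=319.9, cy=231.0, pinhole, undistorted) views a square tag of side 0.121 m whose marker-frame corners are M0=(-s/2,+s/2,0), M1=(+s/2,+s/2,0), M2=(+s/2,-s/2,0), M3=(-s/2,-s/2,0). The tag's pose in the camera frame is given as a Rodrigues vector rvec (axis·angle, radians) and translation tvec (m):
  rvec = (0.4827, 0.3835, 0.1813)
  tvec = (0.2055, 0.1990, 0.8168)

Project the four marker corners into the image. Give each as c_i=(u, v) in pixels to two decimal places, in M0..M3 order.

c0=(448.55, 355.17) c1=(556.73, 378.10) c2=(584.37, 326.87) c3=(467.04, 304.69)

Intrinsics K: fx=765.3, fy=455.0, cx=319.9, cy=231.0
Marker side s = 0.121 m; corners in marker frame (Z=0):
  M0 = (-0.0605, +0.0605, 0)
  M1 = (+0.0605, +0.0605, 0)
  M2 = (+0.0605, -0.0605, 0)
  M3 = (-0.0605, -0.0605, 0)
rvec = (0.4827, 0.3835, 0.1813), |rvec| = θ = 0.64261 rad = 36.819°
Rodrigues: sinθ=0.59928, 1−cosθ=0.19946; R = I + sinθ·[k]× + (1−cosθ)·[k]×²:
    [+0.91308 -0.07966 +0.39992]
    [+0.25849 +0.87158 -0.41657]
    [-0.31537 +0.48374 +0.81641]
t = (0.2055, 0.1990, 0.8168) m
M0: Pc = R·M0+t = (+0.14544, +0.23609, +0.86515); u = 765.3·(+0.14544)/0.86515 + 319.9 = 448.5539, v = 455.0·(+0.23609)/0.86515 + 231.0 = 355.1659
M1: Pc = R·M1+t = (+0.25592, +0.26737, +0.82699); u = 765.3·(+0.25592)/0.82699 + 319.9 = 556.7324, v = 455.0·(+0.26737)/0.82699 + 231.0 = 378.1041
M2: Pc = R·M2+t = (+0.26556, +0.16191, +0.76845); u = 765.3·(+0.26556)/0.76845 + 319.9 = 584.3713, v = 455.0·(+0.16191)/0.76845 + 231.0 = 326.8657
M3: Pc = R·M3+t = (+0.15508, +0.13063, +0.80661); u = 765.3·(+0.15508)/0.80661 + 319.9 = 467.0351, v = 455.0·(+0.13063)/0.80661 + 231.0 = 304.6870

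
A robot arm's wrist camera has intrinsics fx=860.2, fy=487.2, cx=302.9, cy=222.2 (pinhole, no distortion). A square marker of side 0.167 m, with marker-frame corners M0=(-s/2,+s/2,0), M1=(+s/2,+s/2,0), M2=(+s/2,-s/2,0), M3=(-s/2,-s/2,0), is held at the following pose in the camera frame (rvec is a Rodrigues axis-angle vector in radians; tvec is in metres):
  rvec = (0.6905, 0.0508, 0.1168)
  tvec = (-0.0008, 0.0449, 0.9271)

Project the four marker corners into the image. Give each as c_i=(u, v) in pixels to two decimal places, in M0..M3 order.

c0=(222.92, 271.05) c1=(368.30, 281.44) c2=(391.19, 217.41) c3=(228.06, 205.86)

Intrinsics K: fx=860.2, fy=487.2, cx=302.9, cy=222.2
Marker side s = 0.167 m; corners in marker frame (Z=0):
  M0 = (-0.0835, +0.0835, 0)
  M1 = (+0.0835, +0.0835, 0)
  M2 = (+0.0835, -0.0835, 0)
  M3 = (-0.0835, -0.0835, 0)
rvec = (0.6905, 0.0508, 0.1168), |rvec| = θ = 0.70215 rad = 40.230°
Rodrigues: sinθ=0.64586, 1−cosθ=0.23654; R = I + sinθ·[k]× + (1−cosθ)·[k]×²:
    [+0.99222 -0.09061 +0.08542]
    [+0.12427 +0.76469 -0.63230]
    [-0.00803 +0.63799 +0.77000]
t = (-0.0008, 0.0449, 0.9271) m
M0: Pc = R·M0+t = (-0.09122, +0.09838, +0.98104); u = 860.2·(-0.09122)/0.98104 + 302.9 = 222.9201, v = 487.2·(+0.09838)/0.98104 + 222.2 = 271.0548
M1: Pc = R·M1+t = (+0.07448, +0.11913, +0.97970); u = 860.2·(+0.07448)/0.97970 + 302.9 = 368.2990, v = 487.2·(+0.11913)/0.97970 + 222.2 = 281.4418
M2: Pc = R·M2+t = (+0.08962, -0.00858, +0.87316); u = 860.2·(+0.08962)/0.87316 + 302.9 = 391.1859, v = 487.2·(-0.00858)/0.87316 + 222.2 = 217.4150
M3: Pc = R·M3+t = (-0.07608, -0.02933, +0.87450); u = 860.2·(-0.07608)/0.87450 + 302.9 = 228.0596, v = 487.2·(-0.02933)/0.87450 + 222.2 = 205.8607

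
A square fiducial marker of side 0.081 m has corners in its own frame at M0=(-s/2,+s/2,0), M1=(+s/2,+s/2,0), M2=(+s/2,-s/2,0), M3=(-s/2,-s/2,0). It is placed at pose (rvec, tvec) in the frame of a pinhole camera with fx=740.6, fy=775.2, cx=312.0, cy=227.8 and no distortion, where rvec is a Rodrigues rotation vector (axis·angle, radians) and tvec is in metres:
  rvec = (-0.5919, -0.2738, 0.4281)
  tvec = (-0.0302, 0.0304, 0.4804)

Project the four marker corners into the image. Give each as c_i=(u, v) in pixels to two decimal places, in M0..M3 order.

c0=(183.63, 299.72) c1=(300.48, 361.10) c2=(337.94, 256.59) c3=(233.04, 198.94)

Intrinsics K: fx=740.6, fy=775.2, cx=312.0, cy=227.8
Marker side s = 0.081 m; corners in marker frame (Z=0):
  M0 = (-0.0405, +0.0405, 0)
  M1 = (+0.0405, +0.0405, 0)
  M2 = (+0.0405, -0.0405, 0)
  M3 = (-0.0405, -0.0405, 0)
rvec = (-0.5919, -0.2738, 0.4281), |rvec| = θ = 0.78012 rad = 44.697°
Rodrigues: sinθ=0.70336, 1−cosθ=0.28917; R = I + sinθ·[k]× + (1−cosθ)·[k]×²:
    [+0.87730 -0.30898 -0.36726]
    [+0.46298 +0.74645 +0.47797]
    [+0.12646 -0.58936 +0.79791]
t = (-0.0302, 0.0304, 0.4804) m
M0: Pc = R·M0+t = (-0.07824, +0.04188, +0.45141); u = 740.6·(-0.07824)/0.45141 + 312.0 = 183.6296, v = 775.2·(+0.04188)/0.45141 + 227.8 = 299.7208
M1: Pc = R·M1+t = (-0.00718, +0.07938, +0.46165); u = 740.6·(-0.00718)/0.46165 + 312.0 = 300.4769, v = 775.2·(+0.07938)/0.46165 + 227.8 = 361.0973
M2: Pc = R·M2+t = (+0.01784, +0.01892, +0.50939); u = 740.6·(+0.01784)/0.50939 + 312.0 = 337.9435, v = 775.2·(+0.01892)/0.50939 + 227.8 = 256.5921
M3: Pc = R·M3+t = (-0.05322, -0.01858, +0.49915); u = 740.6·(-0.05322)/0.49915 + 312.0 = 233.0402, v = 775.2·(-0.01858)/0.49915 + 227.8 = 198.9410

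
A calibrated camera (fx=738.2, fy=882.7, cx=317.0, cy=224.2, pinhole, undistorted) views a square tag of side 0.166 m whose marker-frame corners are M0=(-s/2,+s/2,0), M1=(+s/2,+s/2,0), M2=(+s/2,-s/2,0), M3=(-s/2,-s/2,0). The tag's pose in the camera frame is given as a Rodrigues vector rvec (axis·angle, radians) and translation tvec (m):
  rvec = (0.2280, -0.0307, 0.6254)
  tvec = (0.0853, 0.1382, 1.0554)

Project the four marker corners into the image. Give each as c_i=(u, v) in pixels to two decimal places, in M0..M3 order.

c0=(295.87, 353.28) c1=(388.20, 429.59) c2=(458.80, 326.07) c3=(364.57, 245.65)

Intrinsics K: fx=738.2, fy=882.7, cx=317.0, cy=224.2
Marker side s = 0.166 m; corners in marker frame (Z=0):
  M0 = (-0.0830, +0.0830, 0)
  M1 = (+0.0830, +0.0830, 0)
  M2 = (+0.0830, -0.0830, 0)
  M3 = (-0.0830, -0.0830, 0)
rvec = (0.2280, -0.0307, 0.6254), |rvec| = θ = 0.66637 rad = 38.180°
Rodrigues: sinθ=0.61814, 1−cosθ=0.21393; R = I + sinθ·[k]× + (1−cosθ)·[k]×²:
    [+0.81111 -0.58350 +0.04022]
    [+0.57676 +0.78652 -0.22075]
    [+0.09717 +0.20225 +0.97450]
t = (0.0853, 0.1382, 1.0554) m
M0: Pc = R·M0+t = (-0.03045, +0.15561, +1.06412); u = 738.2·(-0.03045)/1.06412 + 317.0 = 295.8740, v = 882.7·(+0.15561)/1.06412 + 224.2 = 353.2805
M1: Pc = R·M1+t = (+0.10419, +0.25135, +1.08025); u = 738.2·(+0.10419)/1.08025 + 317.0 = 388.2003, v = 882.7·(+0.25135)/1.08025 + 224.2 = 429.5862
M2: Pc = R·M2+t = (+0.20105, +0.12079, +1.04668); u = 738.2·(+0.20105)/1.04668 + 317.0 = 458.7985, v = 882.7·(+0.12079)/1.04668 + 224.2 = 326.0660
M3: Pc = R·M3+t = (+0.06641, +0.02505, +1.03055); u = 738.2·(+0.06641)/1.03055 + 317.0 = 364.5695, v = 882.7·(+0.02505)/1.03055 + 224.2 = 245.6540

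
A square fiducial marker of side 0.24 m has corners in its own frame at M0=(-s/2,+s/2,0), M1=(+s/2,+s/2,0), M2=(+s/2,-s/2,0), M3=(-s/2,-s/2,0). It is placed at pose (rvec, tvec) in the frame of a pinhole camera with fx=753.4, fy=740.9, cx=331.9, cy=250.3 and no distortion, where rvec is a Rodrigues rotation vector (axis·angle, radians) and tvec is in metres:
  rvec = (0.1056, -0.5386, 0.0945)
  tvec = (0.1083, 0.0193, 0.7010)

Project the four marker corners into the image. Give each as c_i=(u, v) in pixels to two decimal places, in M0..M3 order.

Intrinsics K: fx=753.4, fy=740.9, cx=331.9, cy=250.3
Marker side s = 0.24 m; corners in marker frame (Z=0):
  M0 = (-0.1200, +0.1200, 0)
  M1 = (+0.1200, +0.1200, 0)
  M2 = (+0.1200, -0.1200, 0)
  M3 = (-0.1200, -0.1200, 0)
rvec = (0.1056, -0.5386, 0.0945), |rvec| = θ = 0.55693 rad = 31.910°
Rodrigues: sinθ=0.52858, 1−cosθ=0.15112; R = I + sinθ·[k]× + (1−cosθ)·[k]×²:
    [+0.85431 -0.11740 -0.50632]
    [+0.06198 +0.99022 -0.12502]
    [+0.51605 +0.07543 +0.85323]
t = (0.1083, 0.0193, 0.7010) m
M0: Pc = R·M0+t = (-0.00831, +0.13069, +0.64813); u = 753.4·(-0.00831)/0.64813 + 331.9 = 322.2451, v = 740.9·(+0.13069)/0.64813 + 250.3 = 399.6955
M1: Pc = R·M1+t = (+0.19673, +0.14556, +0.77198); u = 753.4·(+0.19673)/0.77198 + 331.9 = 523.8956, v = 740.9·(+0.14556)/0.77198 + 250.3 = 390.0036
M2: Pc = R·M2+t = (+0.22491, -0.09209, +0.75387); u = 753.4·(+0.22491)/0.75387 + 331.9 = 556.6643, v = 740.9·(-0.09209)/0.75387 + 250.3 = 159.7965
M3: Pc = R·M3+t = (+0.01987, -0.10696, +0.63002); u = 753.4·(+0.01987)/0.63002 + 331.9 = 355.6615, v = 740.9·(-0.10696)/0.63002 + 250.3 = 124.5122

c0=(322.25, 399.70) c1=(523.90, 390.00) c2=(556.66, 159.80) c3=(355.66, 124.51)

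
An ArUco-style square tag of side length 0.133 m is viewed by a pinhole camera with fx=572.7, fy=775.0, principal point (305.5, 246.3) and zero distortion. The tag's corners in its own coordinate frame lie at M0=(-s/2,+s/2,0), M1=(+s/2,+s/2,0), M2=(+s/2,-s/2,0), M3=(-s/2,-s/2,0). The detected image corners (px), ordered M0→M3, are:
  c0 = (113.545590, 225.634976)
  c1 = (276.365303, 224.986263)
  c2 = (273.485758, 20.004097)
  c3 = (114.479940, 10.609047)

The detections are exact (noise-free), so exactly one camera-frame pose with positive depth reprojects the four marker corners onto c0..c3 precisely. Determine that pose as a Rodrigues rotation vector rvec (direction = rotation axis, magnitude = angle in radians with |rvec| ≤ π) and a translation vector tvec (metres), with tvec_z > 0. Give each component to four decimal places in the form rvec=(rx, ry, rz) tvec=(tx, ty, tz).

Intrinsics K: fx=572.7, fy=775.0, cx=305.5, cy=246.3
Marker side s = 0.133 m; corners in marker frame (Z=0):
  M0 = (-0.0665, +0.0665, 0)
  M1 = (+0.0665, +0.0665, 0)
  M2 = (+0.0665, -0.0665, 0)
  M3 = (-0.0665, -0.0665, 0)
Detected image corners:
  c0 = (113.545590, 225.634976) px
  c1 = (276.365303, 224.986263) px
  c2 = (273.485758, 20.004097) px
  c3 = (114.479940, 10.609047) px
Planar DLT: solve 8×8 A·h = b for H (H[2,2]=1):
  H  [+1280.35968 -27.42379 +196.40739]
  H  [+77.04864 +1556.36129 +119.10174]
  H  [+0.36335 -0.18040 +1.00000]
B = K⁻¹H; ‖b₁‖=2.073969, ‖b₂‖=2.073969; λ = 2/(‖b₁‖+‖b₂‖) = 0.482167, sign → tz>0 ⇒ λ=+0.482167
r₁ = λ·B[:,0] = (+0.98450,-0.00774,+0.17520); r₂ = λ·B[:,1] = (+0.02331,+0.99594,-0.08698)
r₃ = r₁×r₂ = (-0.17381,+0.08972,+0.98068); SVD([r₁ r₂ r₃]) → R = UVᵀ:
  R  [+0.98450 +0.02331 -0.17381]
  R  [-0.00774 +0.99594 +0.08972]
  R  [+0.17520 -0.08698 +0.98068]
t = (-0.09185, -0.07914, +0.48217) m
tr R = 2.961123; θ = arccos((tr R − 1)/2) = 0.197494 rad = 11.316°
axis k = ((R−Rᵀ)₃₂, (R−Rᵀ)₁₃, (R−Rᵀ)₂₁) / (2 sinθ) = (-0.450292, -0.889367, -0.079137)
rvec = θ·k = (-0.088930, -0.175645, -0.015629)

rvec=(-0.0889, -0.1756, -0.0156) tvec=(-0.0918, -0.0791, 0.4822)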